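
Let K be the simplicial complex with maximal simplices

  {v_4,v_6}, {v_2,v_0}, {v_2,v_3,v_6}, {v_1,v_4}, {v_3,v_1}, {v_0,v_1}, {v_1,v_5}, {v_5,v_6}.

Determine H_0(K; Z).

Fix the vertex order v_0 < v_1 < v_2 < v_3 < v_4 < v_5 < v_6 and write every simplex with vertices in increasing order. Then dim K = 2 and the simplices of K are:

  0-simplices (7): [v_0], [v_1], [v_2], [v_3], [v_4], [v_5], [v_6]
  1-simplices (10): [v_0,v_1], [v_0,v_2], [v_1,v_3], [v_1,v_4], [v_1,v_5], [v_2,v_3], [v_2,v_6], [v_3,v_6], [v_4,v_6], [v_5,v_6]
  2-simplices (1): [v_2,v_3,v_6]

Hence C_0 ≅ Z^7, C_1 ≅ Z^10, C_2 ≅ Z^1.

Boundary ∂_1: C_1 → C_0 maps an edge to its endpoints' difference, ∂[p,q] = q − p. For instance
  ∂[v_4,v_6] = [v_6] − [v_4].
The 7×10 boundary matrix has rank 6 and Smith normal form diag(1,1,1,1,1,1).

∂_2: C_2 → C_1 acts by ∂[p,q,r] = [q,r] − [p,r] + [p,q]. For instance
  ∂[v_2,v_3,v_6] = [v_3,v_6] − [v_2,v_6] + [v_2,v_3].
The resulting 10×1 matrix has rank 1, and its Smith normal form has invariant factors (1).

Computing H_k = (kernel of ∂_k) / (image of ∂_{k+1}):

  H_0: rank C_0 − rank ∂_1 = 7 − 6 = 1, and the invariant factors of ∂_1 are all 1, so H_0 ≅ Z.

H_0 = Z.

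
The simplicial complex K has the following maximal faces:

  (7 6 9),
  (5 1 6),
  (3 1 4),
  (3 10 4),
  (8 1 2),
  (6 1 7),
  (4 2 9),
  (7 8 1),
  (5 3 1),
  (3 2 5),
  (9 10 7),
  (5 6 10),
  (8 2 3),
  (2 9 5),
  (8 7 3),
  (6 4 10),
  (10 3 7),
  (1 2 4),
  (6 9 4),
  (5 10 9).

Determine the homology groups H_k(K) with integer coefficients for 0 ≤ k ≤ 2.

K has 10 vertices, 30 edges, 20 triangles.
rank ∂_0 = 0, rank ∂_1 = 9 ⇒ b_0 = 10 − 0 − 9 = 1; all invariant factors of ∂_1 are 1 so no torsion. So H_0 = Z.
rank ∂_1 = 9, rank ∂_2 = 20 ⇒ b_1 = 30 − 9 − 20 = 1; ∂_2 has invariant factor(s) [2] giving torsion. So H_1 = Z ⊕ Z/2.
rank ∂_2 = 20, rank ∂_3 = 0 ⇒ b_2 = 20 − 20 − 0 = 0. So H_2 = 0.

H_0 = Z,  H_1 = Z ⊕ Z/2,  H_2 = 0.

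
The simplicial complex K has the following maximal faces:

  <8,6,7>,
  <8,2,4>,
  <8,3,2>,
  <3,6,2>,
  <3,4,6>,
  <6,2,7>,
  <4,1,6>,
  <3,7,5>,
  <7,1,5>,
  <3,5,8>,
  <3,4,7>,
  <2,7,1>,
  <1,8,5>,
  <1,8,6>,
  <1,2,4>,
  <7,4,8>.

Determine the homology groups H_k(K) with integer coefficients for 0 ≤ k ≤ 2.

K has 8 vertices, 24 edges, 16 triangles.
rank ∂_0 = 0, rank ∂_1 = 7 ⇒ b_0 = 8 − 0 − 7 = 1; all invariant factors of ∂_1 are 1 so no torsion. So H_0 ≅ Z.
rank ∂_1 = 7, rank ∂_2 = 15 ⇒ b_1 = 24 − 7 − 15 = 2; all invariant factors of ∂_2 are 1 so no torsion. So H_1 ≅ Z^2.
rank ∂_2 = 15, rank ∂_3 = 0 ⇒ b_2 = 16 − 15 − 0 = 1. So H_2 ≅ Z.

H_0 ≅ Z,  H_1 ≅ Z^2,  H_2 ≅ Z.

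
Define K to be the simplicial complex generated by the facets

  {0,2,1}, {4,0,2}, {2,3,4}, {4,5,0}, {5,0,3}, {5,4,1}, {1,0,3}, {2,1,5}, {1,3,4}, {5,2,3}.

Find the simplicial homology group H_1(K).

Order the vertices as 0 < 1 < 2 < 3 < 4 < 5. Listing each simplex with vertices in this order, K has dimension 2 with simplices:

  0-simplices (6): [0], [1], [2], [3], [4], [5]
  1-simplices (15): [0,1], [0,2], [0,3], [0,4], [0,5], [1,2], [1,3], [1,4], [1,5], [2,3], [2,4], [2,5], [3,4], [3,5], [4,5]
  2-simplices (10): [0,1,2], [0,1,3], [0,2,4], [0,3,5], [0,4,5], [1,2,5], [1,3,4], [1,4,5], [2,3,4], [2,3,5]

so the chain groups are C_0 ≅ Z^6, C_1 ≅ Z^15, C_2 ≅ Z^10.

The boundary map ∂_1: C_1 → C_0 is given by ∂[p,q] = [q] − [p].
This gives a 6×15 integer matrix of rank 5; reducing to Smith normal form yields diagonal entries (1,1,1,1,1).

The boundary map ∂_2: C_2 → C_1 acts by ∂[p,q,r] = [q,r] − [p,r] + [p,q]. For instance
  ∂[2,3,5] = [3,5] − [2,5] + [2,3],
  ∂[1,3,4] = [3,4] − [1,4] + [1,3].
The resulting 15×10 matrix has rank 10, and its Smith normal form has invariant factors (1,1,1,1,1,1,1,1,1,2).

Reading off H_k = ker ∂_k / im ∂_{k+1}:

  H_1: rank ker ∂_1 − rank ∂_2 = (15 − 5) − 10 = 0, and ∂_2 has invariant factor 2 > 1, so H_1 ≅ Z/2Z.

(K is a triangulation of the real projective plane RP^2.)

H_1 = Z/2Z.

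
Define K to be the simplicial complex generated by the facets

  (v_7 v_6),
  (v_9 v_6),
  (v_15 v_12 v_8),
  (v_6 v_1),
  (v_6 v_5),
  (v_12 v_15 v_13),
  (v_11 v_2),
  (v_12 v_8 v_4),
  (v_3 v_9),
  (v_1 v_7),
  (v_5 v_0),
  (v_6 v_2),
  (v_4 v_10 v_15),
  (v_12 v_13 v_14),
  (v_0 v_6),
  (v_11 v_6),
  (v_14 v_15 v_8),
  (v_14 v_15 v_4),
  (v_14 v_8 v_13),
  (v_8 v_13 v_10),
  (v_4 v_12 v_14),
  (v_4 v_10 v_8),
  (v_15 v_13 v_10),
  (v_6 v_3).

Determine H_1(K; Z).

H_1 ≅ Z^4 ⊕ Z/2.

K has 16 vertices, 30 edges, 12 triangles.
rank ∂_1 = 14, rank ∂_2 = 12 ⇒ b_1 = 30 − 14 − 12 = 4; ∂_2 has invariant factor(s) [2] giving torsion. So H_1 = Z^4 ⊕ Z/2.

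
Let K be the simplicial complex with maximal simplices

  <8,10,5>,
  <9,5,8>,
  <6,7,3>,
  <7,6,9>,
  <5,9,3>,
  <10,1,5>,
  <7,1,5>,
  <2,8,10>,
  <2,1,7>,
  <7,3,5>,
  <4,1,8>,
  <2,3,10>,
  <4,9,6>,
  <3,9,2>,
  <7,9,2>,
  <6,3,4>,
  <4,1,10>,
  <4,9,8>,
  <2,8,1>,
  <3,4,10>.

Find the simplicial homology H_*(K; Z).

Fix the vertex order 1 < 2 < 3 < 4 < 5 < 6 < 7 < 8 < 9 < 10 and write every simplex with vertices in increasing order. Then dim K = 2 and the simplices of K are:

  0-simplices (10): [1], [2], [3], [4], [5], [6], [7], [8], [9], [10]
  1-simplices (30): (30 of them)
  2-simplices (20): (20 of them)

so the chain groups are C_0 ≅ Z^10, C_1 ≅ Z^30, C_2 ≅ Z^20.

The boundary map ∂_1: C_1 → C_0 is given by ∂[p,q] = [q] − [p]. For instance
  ∂[3,9] = [9] − [3].
This gives a 10×30 integer matrix of rank 9; reducing to Smith normal form yields diagonal entries (1,1,1,1,1,1,1,1,1).

Boundary ∂_2: C_2 → C_1 maps a triangle to the signed sum of its edges. For instance
  ∂[6,7,9] = [7,9] − [6,9] + [6,7],
  ∂[3,6,7] = [6,7] − [3,7] + [3,6].
This gives a 30×20 integer matrix of rank 20; reducing to Smith normal form yields diagonal entries (1,1,1,1,1,1,1,1,1,1,1,1,1,1,1,1,1,1,1,2).

From H_k ≅ ker(∂_k) / im(∂_{k+1}) we obtain:

  H_0: rank C_0 − rank ∂_1 = 10 − 9 = 1, and the invariant factors of ∂_1 are all 1, so H_0 = Z.
  H_1: rank ker ∂_1 − rank ∂_2 = (30 − 9) − 20 = 1, and ∂_2 has invariant factor 2 > 1, so H_1 = Z ⊕ Z/2.
  H_2: rank ker ∂_2 − rank ∂_3 = (20 − 20) − 0 = 0, and there is no ∂_3, so H_2 = 0.

As a check, the Euler characteristic is 10 − 30 + 20 = 0, which agrees with 1 − 1 + 0 = 0.
(K is a triangulation of the Klein bottle.)

H_0 ≅ Z,  H_1 ≅ Z ⊕ Z/2,  H_2 = 0.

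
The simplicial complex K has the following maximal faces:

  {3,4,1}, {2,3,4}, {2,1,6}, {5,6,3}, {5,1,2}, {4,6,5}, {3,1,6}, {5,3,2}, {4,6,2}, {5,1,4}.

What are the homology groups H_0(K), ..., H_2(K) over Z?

Fix the vertex order 1 < 2 < 3 < 4 < 5 < 6 and write every simplex with vertices in increasing order. Then dim K = 2 and the simplices of K are:

  0-simplices (6): [1], [2], [3], [4], [5], [6]
  1-simplices (15): [1,2], [1,3], [1,4], [1,5], [1,6], [2,3], [2,4], [2,5], [2,6], [3,4], [3,5], [3,6], [4,5], [4,6], [5,6]
  2-simplices (10): [1,2,5], [1,2,6], [1,3,4], [1,3,6], [1,4,5], [2,3,4], [2,3,5], [2,4,6], [3,5,6], [4,5,6]

so the chain groups are C_0 ≅ Z^6, C_1 ≅ Z^15, C_2 ≅ Z^10.

Boundary ∂_1: C_1 → C_0 sends each edge [p,q] (with p < q) to q − p. For instance
  ∂[1,5] = [5] − [1].
The 6×15 boundary matrix has rank 5 and Smith normal form diag(1,1,1,1,1).

The boundary map ∂_2: C_2 → C_1 acts by ∂[p,q,r] = [q,r] − [p,r] + [p,q]. For instance
  ∂[1,3,6] = [3,6] − [1,6] + [1,3],
  ∂[2,3,4] = [3,4] − [2,4] + [2,3].
The 15×10 boundary matrix has rank 10 and Smith normal form diag(1,1,1,1,1,1,1,1,1,2).

From H_k ≅ ker(∂_k) / im(∂_{k+1}) we obtain:

  H_0: rank C_0 − rank ∂_1 = 6 − 5 = 1, and the invariant factors of ∂_1 are all 1, so H_0 ≅ Z.
  H_1: rank ker ∂_1 − rank ∂_2 = (15 − 5) − 10 = 0, and ∂_2 has invariant factor 2 > 1, so H_1 ≅ Z_2.
  H_2: rank ker ∂_2 − rank ∂_3 = (10 − 10) − 0 = 0, and there is no ∂_3, so H_2 ≅ 0.

As a check, the Euler characteristic is 6 − 15 + 10 = 1, which agrees with 1 − 0 + 0 = 1.

H_0 = Z,  H_1 = Z_2,  H_2 = 0.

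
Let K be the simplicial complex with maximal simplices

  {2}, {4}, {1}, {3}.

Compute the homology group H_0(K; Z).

K has 4 vertices.
rank ∂_0 = 0, rank ∂_1 = 0 ⇒ b_0 = 4 − 0 − 0 = 4. So H_0 = Z^4.

H_0 ≅ Z^4.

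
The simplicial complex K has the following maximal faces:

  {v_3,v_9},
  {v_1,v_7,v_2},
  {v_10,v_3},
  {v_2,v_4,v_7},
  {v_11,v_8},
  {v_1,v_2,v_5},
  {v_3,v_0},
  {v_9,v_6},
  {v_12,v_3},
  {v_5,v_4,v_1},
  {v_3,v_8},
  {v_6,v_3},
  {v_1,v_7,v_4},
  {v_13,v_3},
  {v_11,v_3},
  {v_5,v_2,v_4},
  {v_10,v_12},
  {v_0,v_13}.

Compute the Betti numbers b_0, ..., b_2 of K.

b_0 = 2, b_1 = 4, b_2 = 1.

Order the vertices as v_0 < v_1 < v_2 < v_3 < v_4 < v_5 < v_6 < v_7 < v_8 < v_9 < v_10 < v_11 < v_12 < v_13. Listing each simplex with vertices in this order, K has dimension 2 with simplices:

  0-simplices (14): [v_0], [v_1], [v_2], [v_3], [v_4], [v_5], [v_6], [v_7], [v_8], [v_9], [v_10], [v_11], [v_12], [v_13]
  1-simplices (21): (21 of them)
  2-simplices (6): [v_1,v_2,v_5], [v_1,v_2,v_7], [v_1,v_4,v_5], [v_1,v_4,v_7], [v_2,v_4,v_5], [v_2,v_4,v_7]

so the chain groups are C_0 ≅ Z^14, C_1 ≅ Z^21, C_2 ≅ Z^6.

Boundary ∂_1: C_1 → C_0 is given by ∂[p,q] = [q] − [p].
This gives a 14×21 integer matrix of rank 12; reducing to Smith normal form yields diagonal entries (1,1,1,1,1,1,1,1,1,1,1,1).

∂_2: C_2 → C_1 sends each 2-simplex [p,q,r] to [q,r] − [p,r] + [p,q]. For instance
  ∂[v_1,v_4,v_5] = [v_4,v_5] − [v_1,v_5] + [v_1,v_4],
  ∂[v_1,v_2,v_7] = [v_2,v_7] − [v_1,v_7] + [v_1,v_2].
The resulting 21×6 matrix has rank 5, and its Smith normal form has invariant factors (1,1,1,1,1).

Now H_k = ker ∂_k / im ∂_{k+1}, so:

  H_0: rank C_0 − rank ∂_1 = 14 − 12 = 2, and the invariant factors of ∂_1 are all 1, so H_0 = Z^2.
  H_1: rank ker ∂_1 − rank ∂_2 = (21 − 12) − 5 = 4, and the invariant factors of ∂_2 are all 1, so H_1 = Z^4.
  H_2: rank ker ∂_2 − rank ∂_3 = (6 − 5) − 0 = 1, and there is no ∂_3, so H_2 = Z.

Hence the Betti numbers are b_0 = 2, b_1 = 4, b_2 = 1.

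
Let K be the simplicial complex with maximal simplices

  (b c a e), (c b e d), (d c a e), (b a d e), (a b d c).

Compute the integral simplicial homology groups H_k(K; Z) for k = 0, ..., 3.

We work with the vertex ordering a < b < c < d < e. The simplices of K, each written with vertices in increasing order, are:

  0-simplices (5): a, b, c, d, e
  1-simplices (10): ab, ac, ad, ae, bc, bd, be, cd, ce, de
  2-simplices (10): abc, abd, abe, acd, ace, ade, bcd, bce, bde, cde
  3-simplices (5): abcd, abce, abde, acde, bcde

Hence C_0 ≅ Z^5, C_1 ≅ Z^10, C_2 ≅ Z^10, C_3 ≅ Z^5.

The boundary map ∂_1: C_1 → C_0 is given by ∂[p,q] = [q] − [p]. For instance
  ∂ae = e − a.
The 5×10 boundary matrix has rank 4 and Smith normal form diag(1,1,1,1).

The boundary map ∂_2: C_2 → C_1 sends each 2-simplex [p,q,r] to [q,r] − [p,r] + [p,q]. For instance
  ∂bde = de − be + bd,
  ∂cde = de − ce + cd.
The 10×10 boundary matrix has rank 6 and Smith normal form diag(1,1,1,1,1,1).

Boundary ∂_3: C_3 → C_2 sends each 3-simplex σ to the alternating sum Σ_i (−1)^i (σ with its i-th vertex removed). For instance
  ∂bcde = cde − bde + bce − bcd,
  ∂acde = cde − ade + ace − acd.
The resulting 10×5 matrix has rank 4, and its Smith normal form has invariant factors (1,1,1,1).

Now H_k = ker ∂_k / im ∂_{k+1}, so:

  H_0: rank C_0 − rank ∂_1 = 5 − 4 = 1, and the invariant factors of ∂_1 are all 1, so H_0 ≅ Z.
  H_1: rank ker ∂_1 − rank ∂_2 = (10 − 4) − 6 = 0, and the invariant factors of ∂_2 are all 1, so H_1 ≅ 0.
  H_2: rank ker ∂_2 − rank ∂_3 = (10 − 6) − 4 = 0, and the invariant factors of ∂_3 are all 1, so H_2 ≅ 0.
  H_3: rank ker ∂_3 − rank ∂_4 = (5 − 4) − 0 = 1, and there is no ∂_4, so H_3 ≅ Z.

(K is a triangulation of the 3-sphere S^3.)

H_0 = Z,  H_1 = 0,  H_2 = 0,  H_3 = Z.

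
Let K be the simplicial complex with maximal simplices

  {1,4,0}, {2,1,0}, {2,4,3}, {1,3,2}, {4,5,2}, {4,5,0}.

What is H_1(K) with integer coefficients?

H_1 = Z.

Fix the vertex order 0 < 1 < 2 < 3 < 4 < 5 and write every simplex with vertices in increasing order. Then dim K = 2 and the simplices of K are:

  0-simplices (6): [0], [1], [2], [3], [4], [5]
  1-simplices (12): [0,1], [0,2], [0,4], [0,5], [1,2], [1,3], [1,4], [2,3], [2,4], [2,5], [3,4], [4,5]
  2-simplices (6): [0,1,2], [0,1,4], [0,4,5], [1,2,3], [2,3,4], [2,4,5]

so the chain groups are C_0 ≅ Z^6, C_1 ≅ Z^12, C_2 ≅ Z^6.

Boundary ∂_1: C_1 → C_0 maps an edge to its endpoints' difference, ∂[p,q] = q − p.
The resulting 6×12 matrix has rank 5, and its Smith normal form has invariant factors (1,1,1,1,1).

∂_2: C_2 → C_1 maps a triangle to the signed sum of its edges. For instance
  ∂[0,1,2] = [1,2] − [0,2] + [0,1],
  ∂[2,4,5] = [4,5] − [2,5] + [2,4].
This gives a 12×6 integer matrix of rank 6; reducing to Smith normal form yields diagonal entries (1,1,1,1,1,1).

From H_k ≅ ker(∂_k) / im(∂_{k+1}) we obtain:

  H_1: rank ker ∂_1 − rank ∂_2 = (12 − 5) − 6 = 1, and the invariant factors of ∂_2 are all 1, so H_1 ≅ Z.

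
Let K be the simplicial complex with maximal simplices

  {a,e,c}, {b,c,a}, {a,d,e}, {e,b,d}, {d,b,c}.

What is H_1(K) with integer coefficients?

Order the vertices as a < b < c < d < e. Listing each simplex with vertices in this order, K has dimension 2 with simplices:

  0-simplices (5): a, b, c, d, e
  1-simplices (10): ab, ac, ad, ae, bc, bd, be, cd, ce, de
  2-simplices (5): abc, ace, ade, bcd, bde

so the chain groups are C_0 ≅ Z^5, C_1 ≅ Z^10, C_2 ≅ Z^5.

∂_1: C_1 → C_0 is given by ∂[p,q] = [q] − [p]. For instance
  ∂de = e − d.
The resulting 5×10 matrix has rank 4, and its Smith normal form has invariant factors (1,1,1,1).

The boundary map ∂_2: C_2 → C_1 acts by ∂[p,q,r] = [q,r] − [p,r] + [p,q]. For instance
  ∂bcd = cd − bd + bc,
  ∂bde = de − be + bd.
As a 10×5 matrix over Z this has rank 5, with invariant factors (1,1,1,1,1).

Computing H_k = (kernel of ∂_k) / (image of ∂_{k+1}):

  H_1: rank ker ∂_1 − rank ∂_2 = (10 − 4) − 5 = 1, and the invariant factors of ∂_2 are all 1, so H_1 ≅ Z.

H_1 ≅ Z.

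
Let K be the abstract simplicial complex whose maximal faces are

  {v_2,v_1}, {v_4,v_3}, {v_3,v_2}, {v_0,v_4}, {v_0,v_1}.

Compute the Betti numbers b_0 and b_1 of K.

b_0 = 1, b_1 = 1.

Order the vertices as v_0 < v_1 < v_2 < v_3 < v_4. Listing each simplex with vertices in this order, K has dimension 1 with simplices:

  0-simplices (5): [v_0], [v_1], [v_2], [v_3], [v_4]
  1-simplices (5): [v_0,v_1], [v_0,v_4], [v_1,v_2], [v_2,v_3], [v_3,v_4]

giving chain groups C_0 ≅ Z^5, C_1 ≅ Z^5.

Boundary ∂_1: C_1 → C_0 is given by ∂[p,q] = [q] − [p].
The resulting 5×5 matrix has rank 4, and its Smith normal form has invariant factors (1,1,1,1).

Computing H_k = (kernel of ∂_k) / (image of ∂_{k+1}):

  H_0: rank C_0 − rank ∂_1 = 5 − 4 = 1, and the invariant factors of ∂_1 are all 1, so H_0 ≅ Z.
  H_1: rank ker ∂_1 − rank ∂_2 = (5 − 4) − 0 = 1, and there is no ∂_2, so H_1 ≅ Z.

(K is a triangulation of the circle S^1.)

Hence the Betti numbers are b_0 = 1, b_1 = 1.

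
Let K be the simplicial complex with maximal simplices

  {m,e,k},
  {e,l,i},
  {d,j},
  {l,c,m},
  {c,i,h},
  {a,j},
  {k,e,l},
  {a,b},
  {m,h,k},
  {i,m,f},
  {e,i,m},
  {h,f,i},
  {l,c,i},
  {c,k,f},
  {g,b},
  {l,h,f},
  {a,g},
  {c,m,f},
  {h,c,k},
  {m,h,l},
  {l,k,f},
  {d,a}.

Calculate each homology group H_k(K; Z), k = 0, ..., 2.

H_0 = Z^2,  H_1 = Z^4,  H_2 = Z.

K has 13 vertices, 30 edges, 16 triangles.
rank ∂_0 = 0, rank ∂_1 = 11 ⇒ b_0 = 13 − 0 − 11 = 2; all invariant factors of ∂_1 are 1 so no torsion. So H_0 ≅ Z^2.
rank ∂_1 = 11, rank ∂_2 = 15 ⇒ b_1 = 30 − 11 − 15 = 4; all invariant factors of ∂_2 are 1 so no torsion. So H_1 ≅ Z^4.
rank ∂_2 = 15, rank ∂_3 = 0 ⇒ b_2 = 16 − 15 − 0 = 1. So H_2 ≅ Z.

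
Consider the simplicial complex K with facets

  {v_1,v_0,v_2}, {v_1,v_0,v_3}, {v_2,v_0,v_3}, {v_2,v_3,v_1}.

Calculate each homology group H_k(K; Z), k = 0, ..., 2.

Fix the vertex order v_0 < v_1 < v_2 < v_3 and write every simplex with vertices in increasing order. Then dim K = 2 and the simplices of K are:

  0-simplices (4): [v_0], [v_1], [v_2], [v_3]
  1-simplices (6): [v_0,v_1], [v_0,v_2], [v_0,v_3], [v_1,v_2], [v_1,v_3], [v_2,v_3]
  2-simplices (4): [v_0,v_1,v_2], [v_0,v_1,v_3], [v_0,v_2,v_3], [v_1,v_2,v_3]

giving chain groups C_0 ≅ Z^4, C_1 ≅ Z^6, C_2 ≅ Z^4.

∂_1: C_1 → C_0 maps an edge to its endpoints' difference, ∂[p,q] = q − p.
The 4×6 boundary matrix has rank 3 and Smith normal form diag(1,1,1).

∂_2: C_2 → C_1 sends each 2-simplex [p,q,r] to [q,r] − [p,r] + [p,q]. For instance
  ∂[v_1,v_2,v_3] = [v_2,v_3] − [v_1,v_3] + [v_1,v_2],
  ∂[v_0,v_1,v_3] = [v_1,v_3] − [v_0,v_3] + [v_0,v_1].
The 6×4 boundary matrix has rank 3 and Smith normal form diag(1,1,1).

Reading off H_k = ker ∂_k / im ∂_{k+1}:

  H_0: rank C_0 − rank ∂_1 = 4 − 3 = 1, and the invariant factors of ∂_1 are all 1, so H_0 ≅ Z.
  H_1: rank ker ∂_1 − rank ∂_2 = (6 − 3) − 3 = 0, and the invariant factors of ∂_2 are all 1, so H_1 ≅ 0.
  H_2: rank ker ∂_2 − rank ∂_3 = (4 − 3) − 0 = 1, and there is no ∂_3, so H_2 ≅ Z.

H_0 = Z,  H_1 = 0,  H_2 = Z.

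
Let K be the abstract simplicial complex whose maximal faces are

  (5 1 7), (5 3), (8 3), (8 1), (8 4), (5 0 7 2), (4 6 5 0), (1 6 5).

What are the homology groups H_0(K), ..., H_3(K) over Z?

H_0 ≅ Z,  H_1 ≅ Z^2,  H_2 = 0,  H_3 = 0.

Fix the vertex order 0 < 1 < 2 < 3 < 4 < 5 < 6 < 7 < 8 and write every simplex with vertices in increasing order. Then dim K = 3 and the simplices of K are:

  0-simplices (9): [0], [1], [2], [3], [4], [5], [6], [7], [8]
  1-simplices (18): [0,2], [0,4], [0,5], [0,6], [0,7], [1,5], [1,6], [1,7], [1,8], [2,5], [2,7], [3,5], [3,8], [4,5], [4,6], [4,8], [5,6], [5,7]
  2-simplices (10): [0,2,5], [0,2,7], [0,4,5], [0,4,6], [0,5,6], [0,5,7], [1,5,6], [1,5,7], [2,5,7], [4,5,6]
  3-simplices (2): [0,2,5,7], [0,4,5,6]

Hence C_0 ≅ Z^9, C_1 ≅ Z^18, C_2 ≅ Z^10, C_3 ≅ Z^2.

∂_1: C_1 → C_0 is given by ∂[p,q] = [q] − [p]. For instance
  ∂[1,5] = [5] − [1].
This gives a 9×18 integer matrix of rank 8; reducing to Smith normal form yields diagonal entries (1,1,1,1,1,1,1,1).

Boundary ∂_2: C_2 → C_1 sends each 2-simplex [p,q,r] to [q,r] − [p,r] + [p,q]. For instance
  ∂[0,2,5] = [2,5] − [0,5] + [0,2],
  ∂[0,5,6] = [5,6] − [0,6] + [0,5].
This gives a 18×10 integer matrix of rank 8; reducing to Smith normal form yields diagonal entries (1,1,1,1,1,1,1,1).

∂_3: C_3 → C_2 sends each 3-simplex σ to the alternating sum Σ_i (−1)^i (σ with its i-th vertex removed). For instance
  ∂[0,2,5,7] = [2,5,7] − [0,5,7] + [0,2,7] − [0,2,5],
  ∂[0,4,5,6] = [4,5,6] − [0,5,6] + [0,4,6] − [0,4,5].
The 10×2 boundary matrix has rank 2 and Smith normal form diag(1,1).

Reading off H_k = ker ∂_k / im ∂_{k+1}:

  H_0: rank C_0 − rank ∂_1 = 9 − 8 = 1, and the invariant factors of ∂_1 are all 1, so H_0 ≅ Z.
  H_1: rank ker ∂_1 − rank ∂_2 = (18 − 8) − 8 = 2, and the invariant factors of ∂_2 are all 1, so H_1 ≅ Z^2.
  H_2: rank ker ∂_2 − rank ∂_3 = (10 − 8) − 2 = 0, and the invariant factors of ∂_3 are all 1, so H_2 ≅ 0.
  H_3: rank ker ∂_3 − rank ∂_4 = (2 − 2) − 0 = 0, and there is no ∂_4, so H_3 ≅ 0.

As a check, the Euler characteristic is 9 − 18 + 10 − 2 = -1, which agrees with 1 − 2 + 0 − 0 = -1.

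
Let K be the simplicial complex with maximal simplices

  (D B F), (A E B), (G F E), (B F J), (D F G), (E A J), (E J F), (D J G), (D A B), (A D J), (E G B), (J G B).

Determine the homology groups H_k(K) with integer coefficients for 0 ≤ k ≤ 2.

H_0 ≅ Z,  H_1 ≅ Z/2,  H_2 = 0.

We work with the vertex ordering A < B < D < E < F < G < J. The simplices of K, each written with vertices in increasing order, are:

  0-simplices (7): A, B, D, E, F, G, J
  1-simplices (18): AB, AD, AE, AJ, BD, BE, BF, BG, BJ, DF, DG, DJ, EF, EG, EJ, FG, FJ, GJ
  2-simplices (12): ABD, ABE, ADJ, AEJ, BDF, BEG, BFJ, BGJ, DFG, DGJ, EFG, EFJ

Hence C_0 ≅ Z^7, C_1 ≅ Z^18, C_2 ≅ Z^12.

The boundary map ∂_1: C_1 → C_0 maps an edge to its endpoints' difference, ∂[p,q] = q − p. For instance
  ∂EG = G − E.
The resulting 7×18 matrix has rank 6, and its Smith normal form has invariant factors (1,1,1,1,1,1).

Boundary ∂_2: C_2 → C_1 maps a triangle to the signed sum of its edges. For instance
  ∂EFJ = FJ − EJ + EF,
  ∂AEJ = EJ − AJ + AE.
As a 18×12 matrix over Z this has rank 12, with invariant factors (1,1,1,1,1,1,1,1,1,1,1,2).

From H_k ≅ ker(∂_k) / im(∂_{k+1}) we obtain:

  H_0: rank C_0 − rank ∂_1 = 7 − 6 = 1, and the invariant factors of ∂_1 are all 1, so H_0 ≅ Z.
  H_1: rank ker ∂_1 − rank ∂_2 = (18 − 6) − 12 = 0, and ∂_2 has invariant factor 2 > 1, so H_1 ≅ Z/2.
  H_2: rank ker ∂_2 − rank ∂_3 = (12 − 12) − 0 = 0, and there is no ∂_3, so H_2 ≅ 0.

As a check, the Euler characteristic is 7 − 18 + 12 = 1, which agrees with 1 − 0 + 0 = 1.
(K is a triangulation of the real projective plane RP^2.)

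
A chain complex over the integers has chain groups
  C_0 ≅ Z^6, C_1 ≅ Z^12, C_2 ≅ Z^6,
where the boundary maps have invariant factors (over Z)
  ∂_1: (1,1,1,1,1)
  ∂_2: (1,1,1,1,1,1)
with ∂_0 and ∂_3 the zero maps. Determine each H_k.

H_0: b_0 = 6 − 0 − 5 = 1; torsion from ∂_1 factors > 1: none. So H_0 ≅ Z.
H_1: b_1 = 12 − 5 − 6 = 1; torsion from ∂_2 factors > 1: none. So H_1 ≅ Z.
H_2: b_2 = 6 − 6 − 0 = 0; torsion from ∂_3 factors > 1: none. So H_2 ≅ 0.

H_0 ≅ Z,  H_1 ≅ Z,  H_2 = 0.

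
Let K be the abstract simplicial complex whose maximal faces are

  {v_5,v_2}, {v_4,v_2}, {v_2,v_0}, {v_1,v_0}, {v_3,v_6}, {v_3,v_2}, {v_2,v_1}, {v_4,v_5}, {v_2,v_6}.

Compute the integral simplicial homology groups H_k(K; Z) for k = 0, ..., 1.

H_0 ≅ Z,  H_1 ≅ Z^3.

Fix the vertex order v_0 < v_1 < v_2 < v_3 < v_4 < v_5 < v_6 and write every simplex with vertices in increasing order. Then dim K = 1 and the simplices of K are:

  0-simplices (7): [v_0], [v_1], [v_2], [v_3], [v_4], [v_5], [v_6]
  1-simplices (9): [v_0,v_1], [v_0,v_2], [v_1,v_2], [v_2,v_3], [v_2,v_4], [v_2,v_5], [v_2,v_6], [v_3,v_6], [v_4,v_5]

Hence C_0 ≅ Z^7, C_1 ≅ Z^9.

Boundary ∂_1: C_1 → C_0 maps an edge to its endpoints' difference, ∂[p,q] = q − p. For instance
  ∂[v_0,v_1] = [v_1] − [v_0].
The 7×9 boundary matrix has rank 6 and Smith normal form diag(1,1,1,1,1,1).

From H_k ≅ ker(∂_k) / im(∂_{k+1}) we obtain:

  H_0: rank C_0 − rank ∂_1 = 7 − 6 = 1, and the invariant factors of ∂_1 are all 1, so H_0 = Z.
  H_1: rank ker ∂_1 − rank ∂_2 = (9 − 6) − 0 = 3, and there is no ∂_2, so H_1 = Z^3.

As a check, the Euler characteristic is 7 − 9 = -2, which agrees with 1 − 3 = -2.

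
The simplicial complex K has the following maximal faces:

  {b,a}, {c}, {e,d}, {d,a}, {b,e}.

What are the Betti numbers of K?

Fix the vertex order a < b < c < d < e and write every simplex with vertices in increasing order. Then dim K = 1 and the simplices of K are:

  0-simplices (5): a, b, c, d, e
  1-simplices (4): ab, ad, be, de

Hence C_0 ≅ Z^5, C_1 ≅ Z^4.

The boundary map ∂_1: C_1 → C_0 sends each edge [p,q] (with p < q) to q − p.
This gives a 5×4 integer matrix of rank 3; reducing to Smith normal form yields diagonal entries (1,1,1).

Now H_k = ker ∂_k / im ∂_{k+1}, so:

  H_0: rank C_0 − rank ∂_1 = 5 − 3 = 2, and the invariant factors of ∂_1 are all 1, so H_0 ≅ Z^2.
  H_1: rank ker ∂_1 − rank ∂_2 = (4 − 3) − 0 = 1, and there is no ∂_2, so H_1 ≅ Z.

Hence the Betti numbers are b_0 = 2, b_1 = 1.

b_0 = 2, b_1 = 1.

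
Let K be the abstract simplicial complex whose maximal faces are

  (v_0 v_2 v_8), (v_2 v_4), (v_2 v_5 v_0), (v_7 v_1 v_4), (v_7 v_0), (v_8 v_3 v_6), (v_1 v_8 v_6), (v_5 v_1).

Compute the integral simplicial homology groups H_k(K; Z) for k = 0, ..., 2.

H_0 ≅ Z,  H_1 ≅ Z^3,  H_2 = 0.

K has 9 vertices, 16 edges, 5 triangles.
rank ∂_0 = 0, rank ∂_1 = 8 ⇒ b_0 = 9 − 0 − 8 = 1; all invariant factors of ∂_1 are 1 so no torsion. So H_0 = Z.
rank ∂_1 = 8, rank ∂_2 = 5 ⇒ b_1 = 16 − 8 − 5 = 3; all invariant factors of ∂_2 are 1 so no torsion. So H_1 = Z^3.
rank ∂_2 = 5, rank ∂_3 = 0 ⇒ b_2 = 5 − 5 − 0 = 0. So H_2 = 0.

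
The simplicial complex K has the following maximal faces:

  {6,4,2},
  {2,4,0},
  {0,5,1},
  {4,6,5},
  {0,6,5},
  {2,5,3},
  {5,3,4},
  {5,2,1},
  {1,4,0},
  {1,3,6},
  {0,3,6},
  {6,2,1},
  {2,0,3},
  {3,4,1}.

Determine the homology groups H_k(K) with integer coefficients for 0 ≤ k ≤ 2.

H_0 ≅ Z,  H_1 ≅ Z^2,  H_2 ≅ Z.

We work with the vertex ordering 0 < 1 < 2 < 3 < 4 < 5 < 6. The simplices of K, each written with vertices in increasing order, are:

  0-simplices (7): [0], [1], [2], [3], [4], [5], [6]
  1-simplices (21): [0,1], [0,2], [0,3], [0,4], [0,5], [0,6], [1,2], [1,3], [1,4], [1,5], [1,6], [2,3], [2,4], [2,5], [2,6], [3,4], [3,5], [3,6], [4,5], [4,6], [5,6]
  2-simplices (14): [0,1,4], [0,1,5], [0,2,3], [0,2,4], [0,3,6], [0,5,6], [1,2,5], [1,2,6], [1,3,4], [1,3,6], [2,3,5], [2,4,6], [3,4,5], [4,5,6]

giving chain groups C_0 ≅ Z^7, C_1 ≅ Z^21, C_2 ≅ Z^14.

The boundary map ∂_1: C_1 → C_0 maps an edge to its endpoints' difference, ∂[p,q] = q − p. For instance
  ∂[4,6] = [6] − [4].
The 7×21 boundary matrix has rank 6 and Smith normal form diag(1,1,1,1,1,1).

∂_2: C_2 → C_1 maps a triangle to the signed sum of its edges. For instance
  ∂[1,2,6] = [2,6] − [1,6] + [1,2],
  ∂[2,4,6] = [4,6] − [2,6] + [2,4].
The 21×14 boundary matrix has rank 13 and Smith normal form diag(1,1,1,1,1,1,1,1,1,1,1,1,1).

From H_k ≅ ker(∂_k) / im(∂_{k+1}) we obtain:

  H_0: rank C_0 − rank ∂_1 = 7 − 6 = 1, and the invariant factors of ∂_1 are all 1, so H_0 ≅ Z.
  H_1: rank ker ∂_1 − rank ∂_2 = (21 − 6) − 13 = 2, and the invariant factors of ∂_2 are all 1, so H_1 ≅ Z^2.
  H_2: rank ker ∂_2 − rank ∂_3 = (14 − 13) − 0 = 1, and there is no ∂_3, so H_2 ≅ Z.

As a check, the Euler characteristic is 7 − 21 + 14 = 0, which agrees with 1 − 2 + 1 = 0.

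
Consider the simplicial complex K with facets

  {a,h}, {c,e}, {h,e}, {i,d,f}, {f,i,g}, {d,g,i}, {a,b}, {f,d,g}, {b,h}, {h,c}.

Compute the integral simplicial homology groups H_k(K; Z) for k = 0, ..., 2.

H_0 = Z^2,  H_1 = Z^2,  H_2 = Z.

We work with the vertex ordering a < b < c < d < e < f < g < h < i. The simplices of K, each written with vertices in increasing order, are:

  0-simplices (9): a, b, c, d, e, f, g, h, i
  1-simplices (12): ab, ah, bh, ce, ch, df, dg, di, eh, fg, fi, gi
  2-simplices (4): dfg, dfi, dgi, fgi

so the chain groups are C_0 ≅ Z^9, C_1 ≅ Z^12, C_2 ≅ Z^4.

Boundary ∂_1: C_1 → C_0 sends each edge [p,q] (with p < q) to q − p. For instance
  ∂df = f − d.
As a 9×12 matrix over Z this has rank 7, with invariant factors (1,1,1,1,1,1,1).

Boundary ∂_2: C_2 → C_1 sends each 2-simplex [p,q,r] to [q,r] − [p,r] + [p,q]. For instance
  ∂dgi = gi − di + dg,
  ∂fgi = gi − fi + fg.
This gives a 12×4 integer matrix of rank 3; reducing to Smith normal form yields diagonal entries (1,1,1).

Computing H_k = (kernel of ∂_k) / (image of ∂_{k+1}):

  H_0: rank C_0 − rank ∂_1 = 9 − 7 = 2, and the invariant factors of ∂_1 are all 1, so H_0 ≅ Z^2.
  H_1: rank ker ∂_1 − rank ∂_2 = (12 − 7) − 3 = 2, and the invariant factors of ∂_2 are all 1, so H_1 ≅ Z^2.
  H_2: rank ker ∂_2 − rank ∂_3 = (4 − 3) − 0 = 1, and there is no ∂_3, so H_2 ≅ Z.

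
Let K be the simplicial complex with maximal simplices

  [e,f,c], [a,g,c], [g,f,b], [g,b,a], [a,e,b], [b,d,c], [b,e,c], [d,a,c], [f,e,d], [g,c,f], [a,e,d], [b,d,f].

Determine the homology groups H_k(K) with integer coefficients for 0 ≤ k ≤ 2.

Fix the vertex order a < b < c < d < e < f < g and write every simplex with vertices in increasing order. Then dim K = 2 and the simplices of K are:

  0-simplices (7): a, b, c, d, e, f, g
  1-simplices (18): ab, ac, ad, ae, ag, bc, bd, be, bf, bg, cd, ce, cf, cg, de, df, ef, fg
  2-simplices (12): abe, abg, acd, acg, ade, bcd, bce, bdf, bfg, cef, cfg, def

so the chain groups are C_0 ≅ Z^7, C_1 ≅ Z^18, C_2 ≅ Z^12.

The boundary map ∂_1: C_1 → C_0 maps an edge to its endpoints' difference, ∂[p,q] = q − p. For instance
  ∂df = f − d.
The resulting 7×18 matrix has rank 6, and its Smith normal form has invariant factors (1,1,1,1,1,1).

Boundary ∂_2: C_2 → C_1 sends each 2-simplex [p,q,r] to [q,r] − [p,r] + [p,q]. For instance
  ∂cef = ef − cf + ce,
  ∂abg = bg − ag + ab.
The 18×12 boundary matrix has rank 12 and Smith normal form diag(1,1,1,1,1,1,1,1,1,1,1,2).

Now H_k = ker ∂_k / im ∂_{k+1}, so:

  H_0: rank C_0 − rank ∂_1 = 7 − 6 = 1, and the invariant factors of ∂_1 are all 1, so H_0 ≅ Z.
  H_1: rank ker ∂_1 − rank ∂_2 = (18 − 6) − 12 = 0, and ∂_2 has invariant factor 2 > 1, so H_1 ≅ Z/2.
  H_2: rank ker ∂_2 − rank ∂_3 = (12 − 12) − 0 = 0, and there is no ∂_3, so H_2 ≅ 0.

H_0 ≅ Z,  H_1 ≅ Z/2,  H_2 = 0.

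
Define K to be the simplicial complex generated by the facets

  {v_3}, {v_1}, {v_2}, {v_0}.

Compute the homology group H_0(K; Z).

H_0 = Z^4.

K has 4 vertices.
rank ∂_0 = 0, rank ∂_1 = 0 ⇒ b_0 = 4 − 0 − 0 = 4. So H_0 = Z^4.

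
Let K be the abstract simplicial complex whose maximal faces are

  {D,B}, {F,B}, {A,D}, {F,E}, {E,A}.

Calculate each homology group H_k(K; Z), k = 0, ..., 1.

H_0 ≅ Z,  H_1 ≅ Z.

Take the total order A < B < D < E < F on the vertex set. Then K (dimension 1) consists of the simplices:

  0-simplices (5): A, B, D, E, F
  1-simplices (5): AD, AE, BD, BF, EF

Hence C_0 ≅ Z^5, C_1 ≅ Z^5.

Boundary ∂_1: C_1 → C_0 sends each edge [p,q] (with p < q) to q − p.
The 5×5 boundary matrix has rank 4 and Smith normal form diag(1,1,1,1).

Computing H_k = (kernel of ∂_k) / (image of ∂_{k+1}):

  H_0: rank C_0 − rank ∂_1 = 5 − 4 = 1, and the invariant factors of ∂_1 are all 1, so H_0 ≅ Z.
  H_1: rank ker ∂_1 − rank ∂_2 = (5 − 4) − 0 = 1, and there is no ∂_2, so H_1 ≅ Z.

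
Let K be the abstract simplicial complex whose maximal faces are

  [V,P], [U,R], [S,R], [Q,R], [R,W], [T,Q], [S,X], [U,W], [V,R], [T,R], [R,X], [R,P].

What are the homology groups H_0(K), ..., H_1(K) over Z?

H_0 ≅ Z,  H_1 ≅ Z^4.

We work with the vertex ordering P < Q < R < S < T < U < V < W < X. The simplices of K, each written with vertices in increasing order, are:

  0-simplices (9): P, Q, R, S, T, U, V, W, X
  1-simplices (12): PR, PV, QR, QT, RS, RT, RU, RV, RW, RX, SX, UW

so the chain groups are C_0 ≅ Z^9, C_1 ≅ Z^12.

The boundary map ∂_1: C_1 → C_0 is given by ∂[p,q] = [q] − [p]. For instance
  ∂RS = S − R.
As a 9×12 matrix over Z this has rank 8, with invariant factors (1,1,1,1,1,1,1,1).

Now H_k = ker ∂_k / im ∂_{k+1}, so:

  H_0: rank C_0 − rank ∂_1 = 9 − 8 = 1, and the invariant factors of ∂_1 are all 1, so H_0 ≅ Z.
  H_1: rank ker ∂_1 − rank ∂_2 = (12 − 8) − 0 = 4, and there is no ∂_2, so H_1 ≅ Z^4.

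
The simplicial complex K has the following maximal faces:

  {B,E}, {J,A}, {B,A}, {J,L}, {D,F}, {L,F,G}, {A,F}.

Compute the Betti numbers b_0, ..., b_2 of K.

We work with the vertex ordering A < B < D < E < F < G < J < L. The simplices of K, each written with vertices in increasing order, are:

  0-simplices (8): A, B, D, E, F, G, J, L
  1-simplices (9): AB, AF, AJ, BE, DF, FG, FL, GL, JL
  2-simplices (1): FGL

giving chain groups C_0 ≅ Z^8, C_1 ≅ Z^9, C_2 ≅ Z^1.

The boundary map ∂_1: C_1 → C_0 maps an edge to its endpoints' difference, ∂[p,q] = q − p. For instance
  ∂FL = L − F.
The resulting 8×9 matrix has rank 7, and its Smith normal form has invariant factors (1,1,1,1,1,1,1).

Boundary ∂_2: C_2 → C_1 acts by ∂[p,q,r] = [q,r] − [p,r] + [p,q]. For instance
  ∂FGL = GL − FL + FG.
This gives a 9×1 integer matrix of rank 1; reducing to Smith normal form yields diagonal entries (1).

Computing H_k = (kernel of ∂_k) / (image of ∂_{k+1}):

  H_0: rank C_0 − rank ∂_1 = 8 − 7 = 1, and the invariant factors of ∂_1 are all 1, so H_0 ≅ Z.
  H_1: rank ker ∂_1 − rank ∂_2 = (9 − 7) − 1 = 1, and the invariant factors of ∂_2 are all 1, so H_1 ≅ Z.
  H_2: rank ker ∂_2 − rank ∂_3 = (1 − 1) − 0 = 0, and there is no ∂_3, so H_2 ≅ 0.

Hence the Betti numbers are b_0 = 1, b_1 = 1, b_2 = 0.

b_0 = 1, b_1 = 1, b_2 = 0.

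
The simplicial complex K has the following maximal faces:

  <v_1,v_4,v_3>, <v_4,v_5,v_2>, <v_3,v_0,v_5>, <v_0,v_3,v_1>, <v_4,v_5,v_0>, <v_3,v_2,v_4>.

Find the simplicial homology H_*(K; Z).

H_0 = Z,  H_1 = Z,  H_2 = 0.

We work with the vertex ordering v_0 < v_1 < v_2 < v_3 < v_4 < v_5. The simplices of K, each written with vertices in increasing order, are:

  0-simplices (6): [v_0], [v_1], [v_2], [v_3], [v_4], [v_5]
  1-simplices (12): [v_0,v_1], [v_0,v_3], [v_0,v_4], [v_0,v_5], [v_1,v_3], [v_1,v_4], [v_2,v_3], [v_2,v_4], [v_2,v_5], [v_3,v_4], [v_3,v_5], [v_4,v_5]
  2-simplices (6): [v_0,v_1,v_3], [v_0,v_3,v_5], [v_0,v_4,v_5], [v_1,v_3,v_4], [v_2,v_3,v_4], [v_2,v_4,v_5]

Hence C_0 ≅ Z^6, C_1 ≅ Z^12, C_2 ≅ Z^6.

∂_1: C_1 → C_0 sends each edge [p,q] (with p < q) to q − p.
The 6×12 boundary matrix has rank 5 and Smith normal form diag(1,1,1,1,1).

∂_2: C_2 → C_1 maps a triangle to the signed sum of its edges. For instance
  ∂[v_1,v_3,v_4] = [v_3,v_4] − [v_1,v_4] + [v_1,v_3],
  ∂[v_0,v_4,v_5] = [v_4,v_5] − [v_0,v_5] + [v_0,v_4].
The 12×6 boundary matrix has rank 6 and Smith normal form diag(1,1,1,1,1,1).

From H_k ≅ ker(∂_k) / im(∂_{k+1}) we obtain:

  H_0: rank C_0 − rank ∂_1 = 6 − 5 = 1, and the invariant factors of ∂_1 are all 1, so H_0 ≅ Z.
  H_1: rank ker ∂_1 − rank ∂_2 = (12 − 5) − 6 = 1, and the invariant factors of ∂_2 are all 1, so H_1 ≅ Z.
  H_2: rank ker ∂_2 − rank ∂_3 = (6 − 6) − 0 = 0, and there is no ∂_3, so H_2 ≅ 0.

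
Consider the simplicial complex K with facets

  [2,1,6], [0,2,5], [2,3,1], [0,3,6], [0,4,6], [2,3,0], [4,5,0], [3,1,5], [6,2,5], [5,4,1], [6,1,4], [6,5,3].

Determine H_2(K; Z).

H_2 = 0.

Order the vertices as 0 < 1 < 2 < 3 < 4 < 5 < 6. Listing each simplex with vertices in this order, K has dimension 2 with simplices:

  0-simplices (7): [0], [1], [2], [3], [4], [5], [6]
  1-simplices (18): [0,2], [0,3], [0,4], [0,5], [0,6], [1,2], [1,3], [1,4], [1,5], [1,6], [2,3], [2,5], [2,6], [3,5], [3,6], [4,5], [4,6], [5,6]
  2-simplices (12): [0,2,3], [0,2,5], [0,3,6], [0,4,5], [0,4,6], [1,2,3], [1,2,6], [1,3,5], [1,4,5], [1,4,6], [2,5,6], [3,5,6]

Hence C_0 ≅ Z^7, C_1 ≅ Z^18, C_2 ≅ Z^12.

The boundary map ∂_1: C_1 → C_0 sends each edge [p,q] (with p < q) to q − p. For instance
  ∂[3,6] = [6] − [3].
As a 7×18 matrix over Z this has rank 6, with invariant factors (1,1,1,1,1,1).

Boundary ∂_2: C_2 → C_1 acts by ∂[p,q,r] = [q,r] − [p,r] + [p,q]. For instance
  ∂[1,4,5] = [4,5] − [1,5] + [1,4],
  ∂[0,4,5] = [4,5] − [0,5] + [0,4].
The 18×12 boundary matrix has rank 12 and Smith normal form diag(1,1,1,1,1,1,1,1,1,1,1,2).

From H_k ≅ ker(∂_k) / im(∂_{k+1}) we obtain:

  H_2: rank ker ∂_2 − rank ∂_3 = (12 − 12) − 0 = 0, and there is no ∂_3, so H_2 ≅ 0.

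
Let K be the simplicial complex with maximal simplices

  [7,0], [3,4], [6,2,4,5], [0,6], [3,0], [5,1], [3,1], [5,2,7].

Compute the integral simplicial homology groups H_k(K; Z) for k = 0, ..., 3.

We work with the vertex ordering 0 < 1 < 2 < 3 < 4 < 5 < 6 < 7. The simplices of K, each written with vertices in increasing order, are:

  0-simplices (8): [0], [1], [2], [3], [4], [5], [6], [7]
  1-simplices (14): [0,3], [0,6], [0,7], [1,3], [1,5], [2,4], [2,5], [2,6], [2,7], [3,4], [4,5], [4,6], [5,6], [5,7]
  2-simplices (5): [2,4,5], [2,4,6], [2,5,6], [2,5,7], [4,5,6]
  3-simplices (1): [2,4,5,6]

giving chain groups C_0 ≅ Z^8, C_1 ≅ Z^14, C_2 ≅ Z^5, C_3 ≅ Z^1.

The boundary map ∂_1: C_1 → C_0 sends each edge [p,q] (with p < q) to q − p. For instance
  ∂[2,4] = [4] − [2].
This gives a 8×14 integer matrix of rank 7; reducing to Smith normal form yields diagonal entries (1,1,1,1,1,1,1).

The boundary map ∂_2: C_2 → C_1 maps a triangle to the signed sum of its edges. For instance
  ∂[2,5,7] = [5,7] − [2,7] + [2,5],
  ∂[2,4,5] = [4,5] − [2,5] + [2,4].
The resulting 14×5 matrix has rank 4, and its Smith normal form has invariant factors (1,1,1,1).

The boundary map ∂_3: C_3 → C_2 sends each 3-simplex σ to the alternating sum Σ_i (−1)^i (σ with its i-th vertex removed). For instance
  ∂[2,4,5,6] = [4,5,6] − [2,5,6] + [2,4,6] − [2,4,5].
The resulting 5×1 matrix has rank 1, and its Smith normal form has invariant factors (1).

Computing H_k = (kernel of ∂_k) / (image of ∂_{k+1}):

  H_0: rank C_0 − rank ∂_1 = 8 − 7 = 1, and the invariant factors of ∂_1 are all 1, so H_0 ≅ Z.
  H_1: rank ker ∂_1 − rank ∂_2 = (14 − 7) − 4 = 3, and the invariant factors of ∂_2 are all 1, so H_1 ≅ Z^3.
  H_2: rank ker ∂_2 − rank ∂_3 = (5 − 4) − 1 = 0, and the invariant factors of ∂_3 are all 1, so H_2 ≅ 0.
  H_3: rank ker ∂_3 − rank ∂_4 = (1 − 1) − 0 = 0, and there is no ∂_4, so H_3 ≅ 0.

As a check, the Euler characteristic is 8 − 14 + 5 − 1 = -2, which agrees with 1 − 3 + 0 − 0 = -2.

H_0 = Z,  H_1 = Z^3,  H_2 = 0,  H_3 = 0.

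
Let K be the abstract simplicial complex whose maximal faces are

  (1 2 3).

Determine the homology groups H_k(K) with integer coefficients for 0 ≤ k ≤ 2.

Order the vertices as 1 < 2 < 3. Listing each simplex with vertices in this order, K has dimension 2 with simplices:

  0-simplices (3): [1], [2], [3]
  1-simplices (3): [1,2], [1,3], [2,3]
  2-simplices (1): [1,2,3]

Hence C_0 ≅ Z^3, C_1 ≅ Z^3, C_2 ≅ Z^1.

Boundary ∂_1: C_1 → C_0 is given by ∂[p,q] = [q] − [p]. For instance
  ∂[1,3] = [3] − [1].
The resulting 3×3 matrix has rank 2, and its Smith normal form has invariant factors (1,1).

∂_2: C_2 → C_1 sends each 2-simplex [p,q,r] to [q,r] − [p,r] + [p,q]. For instance
  ∂[1,2,3] = [2,3] − [1,3] + [1,2].
As a 3×1 matrix over Z this has rank 1, with invariant factors (1).

Computing H_k = (kernel of ∂_k) / (image of ∂_{k+1}):

  H_0: rank C_0 − rank ∂_1 = 3 − 2 = 1, and the invariant factors of ∂_1 are all 1, so H_0 ≅ Z.
  H_1: rank ker ∂_1 − rank ∂_2 = (3 − 2) − 1 = 0, and the invariant factors of ∂_2 are all 1, so H_1 ≅ 0.
  H_2: rank ker ∂_2 − rank ∂_3 = (1 − 1) − 0 = 0, and there is no ∂_3, so H_2 ≅ 0.

As a check, the Euler characteristic is 3 − 3 + 1 = 1, which agrees with 1 − 0 + 0 = 1.
(K is a triangulation of the 2-simplex.)

H_0 = Z,  H_1 = 0,  H_2 = 0.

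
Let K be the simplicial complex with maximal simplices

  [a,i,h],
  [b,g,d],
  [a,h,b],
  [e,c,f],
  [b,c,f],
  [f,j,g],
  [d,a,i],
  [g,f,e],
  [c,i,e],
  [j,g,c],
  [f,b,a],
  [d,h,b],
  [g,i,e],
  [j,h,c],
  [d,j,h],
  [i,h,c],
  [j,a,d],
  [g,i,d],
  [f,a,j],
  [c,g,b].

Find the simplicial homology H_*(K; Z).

H_0 = Z,  H_1 = Z ⊕ Z/2Z,  H_2 = 0.

Fix the vertex order a < b < c < d < e < f < g < h < i < j and write every simplex with vertices in increasing order. Then dim K = 2 and the simplices of K are:

  0-simplices (10): a, b, c, d, e, f, g, h, i, j
  1-simplices (30): ab, ad, af, ah, ai, aj, bc, bd, bf, bg, bh, ce, cf, cg, ch, ci, cj, dg, dh, di, dj, ef, eg, ei, fg, fj, gi, gj, hi, hj
  2-simplices (20): abf, abh, adi, adj, afj, ahi, bcf, bcg, bdg, bdh, cef, cei, cgj, chi, chj, dgi, dhj, efg, egi, fgj

giving chain groups C_0 ≅ Z^10, C_1 ≅ Z^30, C_2 ≅ Z^20.

The boundary map ∂_1: C_1 → C_0 sends each edge [p,q] (with p < q) to q − p.
The resulting 10×30 matrix has rank 9, and its Smith normal form has invariant factors (1,1,1,1,1,1,1,1,1).

The boundary map ∂_2: C_2 → C_1 sends each 2-simplex [p,q,r] to [q,r] − [p,r] + [p,q]. For instance
  ∂abh = bh − ah + ab,
  ∂dhj = hj − dj + dh.
The resulting 30×20 matrix has rank 20, and its Smith normal form has invariant factors (1,1,1,1,1,1,1,1,1,1,1,1,1,1,1,1,1,1,1,2).

From H_k ≅ ker(∂_k) / im(∂_{k+1}) we obtain:

  H_0: rank C_0 − rank ∂_1 = 10 − 9 = 1, and the invariant factors of ∂_1 are all 1, so H_0 ≅ Z.
  H_1: rank ker ∂_1 − rank ∂_2 = (30 − 9) − 20 = 1, and ∂_2 has invariant factor 2 > 1, so H_1 ≅ Z ⊕ Z/2Z.
  H_2: rank ker ∂_2 − rank ∂_3 = (20 − 20) − 0 = 0, and there is no ∂_3, so H_2 ≅ 0.

As a check, the Euler characteristic is 10 − 30 + 20 = 0, which agrees with 1 − 1 + 0 = 0.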